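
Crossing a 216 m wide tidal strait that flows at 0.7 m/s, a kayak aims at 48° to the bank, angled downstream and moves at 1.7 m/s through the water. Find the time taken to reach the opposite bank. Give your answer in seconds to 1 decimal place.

The component of the kayak's velocity perpendicular to the bank is 1.7 × sin 48° = 1.263 m/s.
The current is parallel to the bank, so it does not affect the crossing time.
Time = 216 / 1.263 = 170.975 s.

171.0 s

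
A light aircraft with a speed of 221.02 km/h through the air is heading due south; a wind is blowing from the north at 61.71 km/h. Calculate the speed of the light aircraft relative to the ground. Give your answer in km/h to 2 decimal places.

282.73 km/h

Taking east as x and north as y: velocity relative to the air = (0.000, -221.020) km/h; the air relative to ground = (0.000, -61.710) km/h.
Velocity relative to ground = (0.000, -221.020) + (0.000, -61.710) = (0.000, -282.730) km/h.
Speed = |(0.000, -282.730)| = 282.730 km/h.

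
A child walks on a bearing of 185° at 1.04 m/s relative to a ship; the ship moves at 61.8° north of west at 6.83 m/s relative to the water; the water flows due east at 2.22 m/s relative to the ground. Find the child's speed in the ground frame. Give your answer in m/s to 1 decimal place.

5.1 m/s

In east/north components (m/s): child relative to ship = (-0.091, -1.036); ship relative to water = (-3.228, 6.019); water relative to ground = (2.220, 0.000).
Sum = (-1.098, 4.983) m/s.
Speed = |(-1.098, 4.983)| = 5.103 m/s.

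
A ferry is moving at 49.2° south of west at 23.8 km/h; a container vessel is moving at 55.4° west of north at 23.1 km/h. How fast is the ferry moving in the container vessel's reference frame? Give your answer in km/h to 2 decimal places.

31.33 km/h

Taking east as x and north as y: ferry velocity = (-15.551, -18.016) km/h; container vessel velocity = (-19.014, 13.117) km/h.
Velocity of ferry relative to container vessel = (-15.551, -18.016) − (-19.014, 13.117) = (3.463, -31.134) km/h.
Magnitude = |(3.463, -31.134)| = 31.326 km/h.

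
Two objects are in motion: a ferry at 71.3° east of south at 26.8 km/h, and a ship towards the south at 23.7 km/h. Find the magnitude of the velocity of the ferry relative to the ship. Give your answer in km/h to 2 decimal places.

Taking east as x and north as y: ferry velocity = (25.385, -8.592) km/h; ship velocity = (0.000, -23.700) km/h.
Velocity of ferry relative to ship = (25.385, -8.592) − (0.000, -23.700) = (25.385, 15.108) km/h.
Magnitude = |(25.385, 15.108)| = 29.541 km/h.

29.54 km/h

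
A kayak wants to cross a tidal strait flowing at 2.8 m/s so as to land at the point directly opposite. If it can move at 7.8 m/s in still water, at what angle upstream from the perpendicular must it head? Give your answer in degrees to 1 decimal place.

21.0°

To cancel the current, the upstream component of the kayak's velocity must equal the flow: 7.8 sin θ = 2.8.
sin θ = 2.8 / 7.8 = 0.3590.
θ = arcsin(0.3590) = 21.037°.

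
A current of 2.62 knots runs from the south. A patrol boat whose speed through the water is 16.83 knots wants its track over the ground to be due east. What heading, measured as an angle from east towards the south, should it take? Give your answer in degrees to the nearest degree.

The current pushes perpendicular to the desired track; the heading must have a component into the current equal to 2.62 knots: 16.83 sin θ = 2.62.
sin θ = 0.1557, so θ = 8.956°.

9°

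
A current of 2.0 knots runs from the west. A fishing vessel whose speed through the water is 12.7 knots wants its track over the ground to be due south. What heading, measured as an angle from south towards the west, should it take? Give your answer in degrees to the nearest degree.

The current pushes perpendicular to the desired track; the heading must have a component into the current equal to 2.0 knots: 12.7 sin θ = 2.0.
sin θ = 0.1575, so θ = 9.061°.

9°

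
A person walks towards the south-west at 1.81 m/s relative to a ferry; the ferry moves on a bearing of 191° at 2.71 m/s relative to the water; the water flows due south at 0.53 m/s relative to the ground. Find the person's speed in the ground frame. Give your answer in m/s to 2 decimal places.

In east/north components (m/s): person relative to ferry = (-1.280, -1.280); ferry relative to water = (-0.517, -2.660); water relative to ground = (0.000, -0.530).
Sum = (-1.797, -4.470) m/s.
Speed = |(-1.797, -4.470)| = 4.818 m/s.

4.82 m/s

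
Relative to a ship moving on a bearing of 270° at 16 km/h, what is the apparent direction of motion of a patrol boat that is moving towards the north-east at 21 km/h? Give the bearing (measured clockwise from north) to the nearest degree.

Taking east as x and north as y: patrol boat velocity = (14.849, 14.849) km/h; ship velocity = (-16.000, 0.000) km/h.
Velocity of patrol boat relative to ship = (14.849, 14.849) − (-16.000, 0.000) = (30.849, 14.849) km/h.
Bearing = atan2(30.85, 14.85) = 64.30° clockwise from north.

064°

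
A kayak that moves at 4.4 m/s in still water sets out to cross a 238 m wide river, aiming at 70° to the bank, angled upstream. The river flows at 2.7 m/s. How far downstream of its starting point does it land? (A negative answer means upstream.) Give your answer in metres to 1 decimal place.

Perpendicular speed = 4.135 m/s; crossing time = 238 / 4.135 = 57.562 s.
Net downstream speed = 1.195 m/s.
Drift = 1.195 × 57.562 = 68.793 m (downstream).

68.8 m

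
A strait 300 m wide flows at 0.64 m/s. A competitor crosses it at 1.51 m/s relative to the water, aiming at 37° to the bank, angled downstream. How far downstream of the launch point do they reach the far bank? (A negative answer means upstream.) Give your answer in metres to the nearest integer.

609 m

Perpendicular speed = 0.909 m/s; crossing time = 300 / 0.909 = 330.127 s.
Net downstream speed = 1.846 m/s.
Drift = 1.846 × 330.127 = 609.395 m (downstream).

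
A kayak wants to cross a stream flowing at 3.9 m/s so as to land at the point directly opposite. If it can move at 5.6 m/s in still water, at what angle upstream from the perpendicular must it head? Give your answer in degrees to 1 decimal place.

44.1°

To cancel the current, the upstream component of the kayak's velocity must equal the flow: 5.6 sin θ = 3.9.
sin θ = 3.9 / 5.6 = 0.6964.
θ = arcsin(0.6964) = 44.141°.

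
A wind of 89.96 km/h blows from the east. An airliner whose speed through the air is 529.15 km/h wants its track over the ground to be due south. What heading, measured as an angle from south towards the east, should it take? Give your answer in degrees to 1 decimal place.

The wind pushes perpendicular to the desired track; the heading must have a component into the wind equal to 89.96 km/h: 529.15 sin θ = 89.96.
sin θ = 0.1700, so θ = 9.788°.

9.8°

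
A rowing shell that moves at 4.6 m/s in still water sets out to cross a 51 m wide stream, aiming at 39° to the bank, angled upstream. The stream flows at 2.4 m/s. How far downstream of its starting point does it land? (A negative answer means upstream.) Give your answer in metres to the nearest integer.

Perpendicular speed = 2.895 m/s; crossing time = 51 / 2.895 = 17.617 s.
Net downstream speed = -1.175 m/s.
Drift = -1.175 × 17.617 = -20.698 m (upstream).

-21 m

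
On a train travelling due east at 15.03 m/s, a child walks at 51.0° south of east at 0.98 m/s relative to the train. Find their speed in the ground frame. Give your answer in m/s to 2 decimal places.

15.67 m/s

Taking east as x and north as y: train velocity = (15.030, 0.000) m/s; child velocity relative to train = (0.617, -0.762) m/s.
Velocity relative to ground = (15.030, 0.000) + (0.617, -0.762) = (15.647, -0.762) m/s.
Speed = |(15.647, -0.762)| = 15.665 m/s.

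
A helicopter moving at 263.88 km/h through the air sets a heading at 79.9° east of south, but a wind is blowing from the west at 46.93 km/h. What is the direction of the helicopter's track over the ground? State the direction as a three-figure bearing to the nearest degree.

099°

Taking east as x and north as y: velocity relative to the air = (259.791, -46.276) km/h; the air relative to ground = (46.930, 0.000) km/h.
Velocity relative to ground = (259.791, -46.276) + (46.930, 0.000) = (306.721, -46.276) km/h.
Bearing = atan2(306.72, -46.28) = 98.58° clockwise from north.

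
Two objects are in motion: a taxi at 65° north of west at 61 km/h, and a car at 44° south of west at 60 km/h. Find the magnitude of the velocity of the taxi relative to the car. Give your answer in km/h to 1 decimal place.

Taking east as x and north as y: taxi velocity = (-25.780, 55.285) km/h; car velocity = (-43.160, -41.680) km/h.
Velocity of taxi relative to car = (-25.780, 55.285) − (-43.160, -41.680) = (17.381, 96.964) km/h.
Magnitude = |(17.381, 96.964)| = 98.510 km/h.

98.5 km/h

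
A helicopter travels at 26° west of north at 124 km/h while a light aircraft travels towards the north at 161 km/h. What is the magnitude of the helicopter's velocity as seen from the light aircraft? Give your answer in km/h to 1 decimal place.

Taking east as x and north as y: helicopter velocity = (-54.358, 111.450) km/h; light aircraft velocity = (0.000, 161.000) km/h.
Velocity of helicopter relative to light aircraft = (-54.358, 111.450) − (0.000, 161.000) = (-54.358, -49.550) km/h.
Magnitude = |(-54.358, -49.550)| = 73.552 km/h.

73.6 km/h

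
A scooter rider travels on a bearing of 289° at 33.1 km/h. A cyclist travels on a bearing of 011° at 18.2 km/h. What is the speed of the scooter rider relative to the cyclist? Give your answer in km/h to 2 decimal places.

Taking east as x and north as y: scooter rider velocity = (-31.297, 10.776) km/h; cyclist velocity = (3.473, 17.866) km/h.
Velocity of scooter rider relative to cyclist = (-31.297, 10.776) − (3.473, 17.866) = (-34.769, -7.089) km/h.
Magnitude = |(-34.769, -7.089)| = 35.485 km/h.

35.48 km/h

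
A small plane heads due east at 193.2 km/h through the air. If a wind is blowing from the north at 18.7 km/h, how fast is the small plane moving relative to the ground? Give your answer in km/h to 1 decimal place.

194.1 km/h

Taking east as x and north as y: velocity relative to the air = (193.200, 0.000) km/h; the air relative to ground = (0.000, -18.700) km/h.
Velocity relative to ground = (193.200, 0.000) + (0.000, -18.700) = (193.200, -18.700) km/h.
Speed = |(193.200, -18.700)| = 194.103 km/h.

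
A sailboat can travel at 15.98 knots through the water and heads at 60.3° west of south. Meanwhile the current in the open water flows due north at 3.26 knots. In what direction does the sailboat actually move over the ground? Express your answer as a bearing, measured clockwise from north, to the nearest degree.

Taking east as x and north as y: velocity relative to the water = (-13.881, -7.917) knots; the water relative to ground = (0.000, 3.260) knots.
Velocity relative to ground = (-13.881, -7.917) + (0.000, 3.260) = (-13.881, -4.657) knots.
Bearing = atan2(-13.88, -4.66) = 251.45° clockwise from north.

251°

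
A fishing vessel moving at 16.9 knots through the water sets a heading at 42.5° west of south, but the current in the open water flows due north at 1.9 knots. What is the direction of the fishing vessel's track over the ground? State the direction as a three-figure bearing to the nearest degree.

227°

Taking east as x and north as y: velocity relative to the water = (-11.417, -12.460) knots; the water relative to ground = (0.000, 1.900) knots.
Velocity relative to ground = (-11.417, -12.460) + (0.000, 1.900) = (-11.417, -10.560) knots.
Bearing = atan2(-11.42, -10.56) = 227.23° clockwise from north.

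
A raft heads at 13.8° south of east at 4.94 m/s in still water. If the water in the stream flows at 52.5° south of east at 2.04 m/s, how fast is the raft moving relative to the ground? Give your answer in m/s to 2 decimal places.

6.66 m/s

Taking east as x and north as y: velocity relative to the water = (4.797, -1.178) m/s; the water relative to ground = (1.242, -1.618) m/s.
Velocity relative to ground = (4.797, -1.178) + (1.242, -1.618) = (6.039, -2.797) m/s.
Speed = |(6.039, -2.797)| = 6.655 m/s.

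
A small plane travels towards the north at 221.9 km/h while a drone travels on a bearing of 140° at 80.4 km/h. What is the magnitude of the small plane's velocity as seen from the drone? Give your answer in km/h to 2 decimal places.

Taking east as x and north as y: small plane velocity = (0.000, 221.900) km/h; drone velocity = (51.680, -61.590) km/h.
Velocity of small plane relative to drone = (0.000, 221.900) − (51.680, -61.590) = (-51.680, 283.490) km/h.
Magnitude = |(-51.680, 283.490)| = 288.162 km/h.

288.16 km/h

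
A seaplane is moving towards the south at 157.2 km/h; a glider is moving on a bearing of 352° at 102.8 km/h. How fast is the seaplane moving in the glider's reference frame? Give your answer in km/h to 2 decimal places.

Taking east as x and north as y: seaplane velocity = (0.000, -157.200) km/h; glider velocity = (-14.307, 101.800) km/h.
Velocity of seaplane relative to glider = (0.000, -157.200) − (-14.307, 101.800) = (14.307, -259.000) km/h.
Magnitude = |(14.307, -259.000)| = 259.394 km/h.

259.39 km/h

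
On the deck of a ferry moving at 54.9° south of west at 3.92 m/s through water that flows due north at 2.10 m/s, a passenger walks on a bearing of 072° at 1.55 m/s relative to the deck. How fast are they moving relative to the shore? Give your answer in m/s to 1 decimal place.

1.0 m/s

In east/north components (m/s): passenger relative to ferry = (1.474, 0.479); ferry relative to water = (-2.254, -3.207); water relative to ground = (0.000, 2.100).
Sum = (-0.780, -0.628) m/s.
Speed = |(-0.780, -0.628)| = 1.001 m/s.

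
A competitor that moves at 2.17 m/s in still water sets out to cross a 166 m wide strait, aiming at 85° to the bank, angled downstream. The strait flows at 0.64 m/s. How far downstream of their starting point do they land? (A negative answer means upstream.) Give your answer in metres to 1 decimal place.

Perpendicular speed = 2.162 m/s; crossing time = 166 / 2.162 = 76.790 s.
Net downstream speed = 0.829 m/s.
Drift = 0.829 × 76.790 = 63.669 m (downstream).

63.7 m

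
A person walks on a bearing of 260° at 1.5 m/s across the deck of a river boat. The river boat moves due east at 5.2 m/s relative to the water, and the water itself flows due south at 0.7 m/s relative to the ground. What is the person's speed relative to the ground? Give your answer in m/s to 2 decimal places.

3.84 m/s

In east/north components (m/s): person relative to river boat = (-1.477, -0.260); river boat relative to water = (5.200, 0.000); water relative to ground = (0.000, -0.700).
Sum = (3.723, -0.960) m/s.
Speed = |(3.723, -0.960)| = 3.845 m/s.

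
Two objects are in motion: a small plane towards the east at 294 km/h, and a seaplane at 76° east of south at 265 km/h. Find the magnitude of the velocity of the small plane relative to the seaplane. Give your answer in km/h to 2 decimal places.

Taking east as x and north as y: small plane velocity = (294.000, 0.000) km/h; seaplane velocity = (257.128, -64.109) km/h.
Velocity of small plane relative to seaplane = (294.000, 0.000) − (257.128, -64.109) = (36.872, 64.109) km/h.
Magnitude = |(36.872, 64.109)| = 73.956 km/h.

73.96 km/h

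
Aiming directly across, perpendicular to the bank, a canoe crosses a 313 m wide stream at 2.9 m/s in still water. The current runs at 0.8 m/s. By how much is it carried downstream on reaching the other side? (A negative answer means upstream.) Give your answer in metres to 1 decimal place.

86.3 m

Perpendicular speed = 2.900 m/s; crossing time = 313 / 2.900 = 107.931 s.
Net downstream speed = 0.800 m/s.
Drift = 0.800 × 107.931 = 86.345 m (downstream).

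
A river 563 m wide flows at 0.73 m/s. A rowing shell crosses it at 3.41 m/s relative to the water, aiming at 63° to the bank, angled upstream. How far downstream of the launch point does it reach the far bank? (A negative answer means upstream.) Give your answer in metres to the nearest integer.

-152 m

Perpendicular speed = 3.038 m/s; crossing time = 563 / 3.038 = 185.299 s.
Net downstream speed = -0.818 m/s.
Drift = -0.818 × 185.299 = -151.595 m (upstream).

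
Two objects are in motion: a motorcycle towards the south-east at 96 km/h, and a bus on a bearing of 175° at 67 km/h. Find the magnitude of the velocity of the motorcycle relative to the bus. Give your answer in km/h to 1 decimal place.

62.1 km/h

Taking east as x and north as y: motorcycle velocity = (67.882, -67.882) km/h; bus velocity = (5.839, -66.745) km/h.
Velocity of motorcycle relative to bus = (67.882, -67.882) − (5.839, -66.745) = (62.043, -1.137) km/h.
Magnitude = |(62.043, -1.137)| = 62.053 km/h.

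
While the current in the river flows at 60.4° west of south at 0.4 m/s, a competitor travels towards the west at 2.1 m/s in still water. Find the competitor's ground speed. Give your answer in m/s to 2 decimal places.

2.46 m/s

Taking east as x and north as y: velocity relative to the water = (-2.100, 0.000) m/s; the water relative to ground = (-0.348, -0.198) m/s.
Velocity relative to ground = (-2.100, 0.000) + (-0.348, -0.198) = (-2.448, -0.198) m/s.
Speed = |(-2.448, -0.198)| = 2.456 m/s.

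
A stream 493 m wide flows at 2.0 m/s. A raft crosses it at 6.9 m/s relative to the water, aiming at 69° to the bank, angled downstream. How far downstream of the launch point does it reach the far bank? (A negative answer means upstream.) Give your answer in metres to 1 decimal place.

342.3 m

Perpendicular speed = 6.442 m/s; crossing time = 493 / 6.442 = 76.533 s.
Net downstream speed = 4.473 m/s.
Drift = 4.473 × 76.533 = 342.310 m (downstream).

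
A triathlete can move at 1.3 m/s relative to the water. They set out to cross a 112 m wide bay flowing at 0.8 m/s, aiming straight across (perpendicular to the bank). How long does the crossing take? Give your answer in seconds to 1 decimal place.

86.2 s

The component of the triathlete's velocity perpendicular to the bank is 1.3 m/s.
The current is parallel to the bank, so it does not affect the crossing time.
Time = 112 / 1.300 = 86.154 s.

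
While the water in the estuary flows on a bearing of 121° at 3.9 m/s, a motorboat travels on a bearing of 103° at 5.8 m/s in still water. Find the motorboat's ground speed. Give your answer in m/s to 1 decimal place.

Taking east as x and north as y: velocity relative to the water = (5.651, -1.305) m/s; the water relative to ground = (3.343, -2.009) m/s.
Velocity relative to ground = (5.651, -1.305) + (3.343, -2.009) = (8.994, -3.313) m/s.
Speed = |(8.994, -3.313)| = 9.585 m/s.

9.6 m/s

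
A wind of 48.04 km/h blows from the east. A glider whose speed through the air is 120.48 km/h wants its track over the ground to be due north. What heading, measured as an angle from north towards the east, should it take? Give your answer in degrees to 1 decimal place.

The wind pushes perpendicular to the desired track; the heading must have a component into the wind equal to 48.04 km/h: 120.48 sin θ = 48.04.
sin θ = 0.3987, so θ = 23.499°.

23.5°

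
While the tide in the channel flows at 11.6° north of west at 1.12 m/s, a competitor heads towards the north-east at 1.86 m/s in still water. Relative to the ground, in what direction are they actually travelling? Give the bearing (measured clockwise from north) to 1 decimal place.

Taking east as x and north as y: velocity relative to the water = (1.315, 1.315) m/s; the water relative to ground = (-1.097, 0.225) m/s.
Velocity relative to ground = (1.315, 1.315) + (-1.097, 0.225) = (0.218, 1.540) m/s.
Bearing = atan2(0.22, 1.54) = 8.06° clockwise from north.

008.1°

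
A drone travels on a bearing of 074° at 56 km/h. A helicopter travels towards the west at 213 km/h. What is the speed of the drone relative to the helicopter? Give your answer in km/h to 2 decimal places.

267.28 km/h

Taking east as x and north as y: drone velocity = (53.831, 15.436) km/h; helicopter velocity = (-213.000, 0.000) km/h.
Velocity of drone relative to helicopter = (53.831, 15.436) − (-213.000, 0.000) = (266.831, 15.436) km/h.
Magnitude = |(266.831, 15.436)| = 267.277 km/h.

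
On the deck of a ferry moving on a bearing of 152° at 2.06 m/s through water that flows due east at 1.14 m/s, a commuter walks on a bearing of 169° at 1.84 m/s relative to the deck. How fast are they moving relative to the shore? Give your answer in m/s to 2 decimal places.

In east/north components (m/s): commuter relative to ferry = (0.351, -1.806); ferry relative to water = (0.967, -1.819); water relative to ground = (1.140, 0.000).
Sum = (2.458, -3.625) m/s.
Speed = |(2.458, -3.625)| = 4.380 m/s.

4.38 m/s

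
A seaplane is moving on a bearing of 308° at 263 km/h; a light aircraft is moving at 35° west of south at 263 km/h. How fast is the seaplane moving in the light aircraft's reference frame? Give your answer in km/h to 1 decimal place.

381.5 km/h

Taking east as x and north as y: seaplane velocity = (-207.247, 161.919) km/h; light aircraft velocity = (-150.851, -215.437) km/h.
Velocity of seaplane relative to light aircraft = (-207.247, 161.919) − (-150.851, -215.437) = (-56.396, 377.356) km/h.
Magnitude = |(-56.396, 377.356)| = 381.547 km/h.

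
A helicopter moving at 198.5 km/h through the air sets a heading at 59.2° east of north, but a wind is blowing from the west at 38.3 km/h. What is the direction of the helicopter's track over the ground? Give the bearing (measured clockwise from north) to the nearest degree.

Taking east as x and north as y: velocity relative to the air = (170.504, 101.641) km/h; the air relative to ground = (38.300, 0.000) km/h.
Velocity relative to ground = (170.504, 101.641) + (38.300, 0.000) = (208.804, 101.641) km/h.
Bearing = atan2(208.80, 101.64) = 64.04° clockwise from north.

064°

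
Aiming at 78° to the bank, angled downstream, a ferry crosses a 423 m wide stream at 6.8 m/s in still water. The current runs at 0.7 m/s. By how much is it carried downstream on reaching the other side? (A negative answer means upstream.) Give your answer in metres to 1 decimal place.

134.4 m

Perpendicular speed = 6.651 m/s; crossing time = 423 / 6.651 = 63.596 s.
Net downstream speed = 2.114 m/s.
Drift = 2.114 × 63.596 = 134.428 m (downstream).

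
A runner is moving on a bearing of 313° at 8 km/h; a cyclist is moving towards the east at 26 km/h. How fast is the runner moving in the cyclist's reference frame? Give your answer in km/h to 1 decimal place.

Taking east as x and north as y: runner velocity = (-5.851, 5.456) km/h; cyclist velocity = (26.000, 0.000) km/h.
Velocity of runner relative to cyclist = (-5.851, 5.456) − (26.000, 0.000) = (-31.851, 5.456) km/h.
Magnitude = |(-31.851, 5.456)| = 32.315 km/h.

32.3 km/h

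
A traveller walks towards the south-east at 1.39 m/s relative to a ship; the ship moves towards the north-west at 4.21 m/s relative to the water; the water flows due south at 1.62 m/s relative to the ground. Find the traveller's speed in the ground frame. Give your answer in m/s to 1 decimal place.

In east/north components (m/s): traveller relative to ship = (0.983, -0.983); ship relative to water = (-2.977, 2.977); water relative to ground = (0.000, -1.620).
Sum = (-1.994, 0.374) m/s.
Speed = |(-1.994, 0.374)| = 2.029 m/s.

2.0 m/s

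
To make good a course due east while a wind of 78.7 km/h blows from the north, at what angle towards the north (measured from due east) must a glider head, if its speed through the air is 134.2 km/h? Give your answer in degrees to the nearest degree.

36°

The wind pushes perpendicular to the desired track; the heading must have a component into the wind equal to 78.7 km/h: 134.2 sin θ = 78.7.
sin θ = 0.5864, so θ = 35.905°.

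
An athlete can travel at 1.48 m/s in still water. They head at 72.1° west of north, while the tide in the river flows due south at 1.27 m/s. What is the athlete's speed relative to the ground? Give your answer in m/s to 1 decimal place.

Taking east as x and north as y: velocity relative to the water = (-1.408, 0.455) m/s; the water relative to ground = (0.000, -1.270) m/s.
Velocity relative to ground = (-1.408, 0.455) + (0.000, -1.270) = (-1.408, -0.815) m/s.
Speed = |(-1.408, -0.815)| = 1.627 m/s.

1.6 m/s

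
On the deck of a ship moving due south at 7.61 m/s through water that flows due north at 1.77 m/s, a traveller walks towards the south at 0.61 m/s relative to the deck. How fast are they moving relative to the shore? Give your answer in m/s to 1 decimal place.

In east/north components (m/s): traveller relative to ship = (0.000, -0.610); ship relative to water = (0.000, -7.610); water relative to ground = (0.000, 1.770).
Sum = (0.000, -6.450) m/s.
Speed = |(0.000, -6.450)| = 6.450 m/s.

6.5 m/s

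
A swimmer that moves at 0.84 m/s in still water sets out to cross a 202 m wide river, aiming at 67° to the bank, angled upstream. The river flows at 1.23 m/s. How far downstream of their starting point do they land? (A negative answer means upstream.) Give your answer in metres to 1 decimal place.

Perpendicular speed = 0.773 m/s; crossing time = 202 / 0.773 = 261.244 s.
Net downstream speed = 0.902 m/s.
Drift = 0.902 × 261.244 = 235.586 m (downstream).

235.6 m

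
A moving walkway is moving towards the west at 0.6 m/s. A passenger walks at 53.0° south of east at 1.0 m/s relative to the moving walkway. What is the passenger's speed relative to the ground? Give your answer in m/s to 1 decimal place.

0.8 m/s

Taking east as x and north as y: moving walkway velocity = (-0.600, 0.000) m/s; passenger velocity relative to moving walkway = (0.602, -0.799) m/s.
Velocity relative to ground = (-0.600, 0.000) + (0.602, -0.799) = (0.002, -0.799) m/s.
Speed = |(0.002, -0.799)| = 0.799 m/s.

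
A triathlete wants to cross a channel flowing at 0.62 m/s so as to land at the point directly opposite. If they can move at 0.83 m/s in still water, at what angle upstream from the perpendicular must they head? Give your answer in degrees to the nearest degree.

To cancel the current, the upstream component of the triathlete's velocity must equal the flow: 0.83 sin θ = 0.62.
sin θ = 0.62 / 0.83 = 0.7470.
θ = arcsin(0.7470) = 48.330°.

48°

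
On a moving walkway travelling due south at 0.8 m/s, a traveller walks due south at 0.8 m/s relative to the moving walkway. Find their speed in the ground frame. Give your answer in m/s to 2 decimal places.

Taking east as x and north as y: moving walkway velocity = (0.000, -0.800) m/s; traveller velocity relative to moving walkway = (0.000, -0.800) m/s.
Velocity relative to ground = (0.000, -0.800) + (0.000, -0.800) = (0.000, -1.600) m/s.
Speed = |(0.000, -1.600)| = 1.600 m/s.

1.60 m/s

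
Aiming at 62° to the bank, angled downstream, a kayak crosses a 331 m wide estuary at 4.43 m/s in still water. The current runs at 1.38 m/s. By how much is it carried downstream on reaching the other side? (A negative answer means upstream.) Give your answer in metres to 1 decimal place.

Perpendicular speed = 3.911 m/s; crossing time = 331 / 3.911 = 84.623 s.
Net downstream speed = 3.460 m/s.
Drift = 3.460 × 84.623 = 292.776 m (downstream).

292.8 m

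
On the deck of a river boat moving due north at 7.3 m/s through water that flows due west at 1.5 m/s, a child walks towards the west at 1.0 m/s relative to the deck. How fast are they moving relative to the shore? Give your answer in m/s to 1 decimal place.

7.7 m/s

In east/north components (m/s): child relative to river boat = (-1.000, 0.000); river boat relative to water = (0.000, 7.300); water relative to ground = (-1.500, 0.000).
Sum = (-2.500, 7.300) m/s.
Speed = |(-2.500, 7.300)| = 7.716 m/s.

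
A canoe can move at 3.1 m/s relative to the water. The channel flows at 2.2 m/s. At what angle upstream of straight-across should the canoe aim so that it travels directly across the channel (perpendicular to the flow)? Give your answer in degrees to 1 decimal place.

To cancel the current, the upstream component of the canoe's velocity must equal the flow: 3.1 sin θ = 2.2.
sin θ = 2.2 / 3.1 = 0.7097.
θ = arcsin(0.7097) = 45.209°.

45.2°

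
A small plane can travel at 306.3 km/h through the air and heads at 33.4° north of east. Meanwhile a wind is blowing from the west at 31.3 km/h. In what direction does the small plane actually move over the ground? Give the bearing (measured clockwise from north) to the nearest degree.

Taking east as x and north as y: velocity relative to the air = (255.714, 168.612) km/h; the air relative to ground = (31.300, 0.000) km/h.
Velocity relative to ground = (255.714, 168.612) + (31.300, 0.000) = (287.014, 168.612) km/h.
Bearing = atan2(287.01, 168.61) = 59.57° clockwise from north.

060°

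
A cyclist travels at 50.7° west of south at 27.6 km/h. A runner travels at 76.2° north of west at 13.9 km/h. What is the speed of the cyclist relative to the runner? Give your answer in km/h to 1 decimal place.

35.9 km/h

Taking east as x and north as y: cyclist velocity = (-21.358, -17.481) km/h; runner velocity = (-3.316, 13.499) km/h.
Velocity of cyclist relative to runner = (-21.358, -17.481) − (-3.316, 13.499) = (-18.042, -30.980) km/h.
Magnitude = |(-18.042, -30.980)| = 35.851 km/h.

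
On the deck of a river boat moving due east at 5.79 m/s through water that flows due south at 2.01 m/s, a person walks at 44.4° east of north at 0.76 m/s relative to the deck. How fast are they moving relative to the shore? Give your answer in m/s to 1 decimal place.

6.5 m/s

In east/north components (m/s): person relative to river boat = (0.532, 0.543); river boat relative to water = (5.790, 0.000); water relative to ground = (0.000, -2.010).
Sum = (6.322, -1.467) m/s.
Speed = |(6.322, -1.467)| = 6.490 m/s.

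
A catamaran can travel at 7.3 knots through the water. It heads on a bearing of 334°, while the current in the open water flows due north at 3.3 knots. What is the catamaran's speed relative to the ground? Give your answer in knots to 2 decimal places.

Taking east as x and north as y: velocity relative to the water = (-3.200, 6.561) knots; the water relative to ground = (0.000, 3.300) knots.
Velocity relative to ground = (-3.200, 6.561) + (0.000, 3.300) = (-3.200, 9.861) knots.
Speed = |(-3.200, 9.861)| = 10.367 knots.

10.37 knots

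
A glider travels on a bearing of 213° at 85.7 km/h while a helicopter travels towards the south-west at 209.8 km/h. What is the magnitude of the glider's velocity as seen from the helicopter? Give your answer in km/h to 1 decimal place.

127.2 km/h

Taking east as x and north as y: glider velocity = (-46.676, -71.874) km/h; helicopter velocity = (-148.351, -148.351) km/h.
Velocity of glider relative to helicopter = (-46.676, -71.874) − (-148.351, -148.351) = (101.675, 76.477) km/h.
Magnitude = |(101.675, 76.477)| = 127.227 km/h.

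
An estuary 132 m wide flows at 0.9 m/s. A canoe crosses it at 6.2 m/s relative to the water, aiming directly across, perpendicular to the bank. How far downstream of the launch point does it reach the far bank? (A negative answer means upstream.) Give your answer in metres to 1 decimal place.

Perpendicular speed = 6.200 m/s; crossing time = 132 / 6.200 = 21.290 s.
Net downstream speed = 0.900 m/s.
Drift = 0.900 × 21.290 = 19.161 m (downstream).

19.2 m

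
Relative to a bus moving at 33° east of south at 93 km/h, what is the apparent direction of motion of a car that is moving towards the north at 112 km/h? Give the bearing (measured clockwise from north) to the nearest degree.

Taking east as x and north as y: car velocity = (0.000, 112.000) km/h; bus velocity = (50.651, -77.996) km/h.
Velocity of car relative to bus = (0.000, 112.000) − (50.651, -77.996) = (-50.651, 189.996) km/h.
Bearing = atan2(-50.65, 190.00) = 345.07° clockwise from north.

345°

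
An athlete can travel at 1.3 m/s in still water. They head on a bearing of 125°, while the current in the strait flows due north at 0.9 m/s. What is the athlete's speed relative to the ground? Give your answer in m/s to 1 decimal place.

1.1 m/s

Taking east as x and north as y: velocity relative to the water = (1.065, -0.746) m/s; the water relative to ground = (0.000, 0.900) m/s.
Velocity relative to ground = (1.065, -0.746) + (0.000, 0.900) = (1.065, 0.154) m/s.
Speed = |(1.065, 0.154)| = 1.076 m/s.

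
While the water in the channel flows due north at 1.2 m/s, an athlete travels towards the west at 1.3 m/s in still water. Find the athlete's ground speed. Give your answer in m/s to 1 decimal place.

1.8 m/s

Taking east as x and north as y: velocity relative to the water = (-1.300, 0.000) m/s; the water relative to ground = (0.000, 1.200) m/s.
Velocity relative to ground = (-1.300, 0.000) + (0.000, 1.200) = (-1.300, 1.200) m/s.
Speed = |(-1.300, 1.200)| = 1.769 m/s.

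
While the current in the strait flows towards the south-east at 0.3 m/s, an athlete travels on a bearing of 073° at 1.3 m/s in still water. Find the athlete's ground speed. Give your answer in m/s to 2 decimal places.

Taking east as x and north as y: velocity relative to the water = (1.243, 0.380) m/s; the water relative to ground = (0.212, -0.212) m/s.
Velocity relative to ground = (1.243, 0.380) + (0.212, -0.212) = (1.455, 0.168) m/s.
Speed = |(1.455, 0.168)| = 1.465 m/s.

1.46 m/s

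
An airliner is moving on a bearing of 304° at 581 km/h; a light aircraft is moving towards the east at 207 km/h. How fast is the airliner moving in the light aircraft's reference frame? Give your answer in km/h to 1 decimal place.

761.5 km/h

Taking east as x and north as y: airliner velocity = (-481.671, 324.891) km/h; light aircraft velocity = (207.000, 0.000) km/h.
Velocity of airliner relative to light aircraft = (-481.671, 324.891) − (207.000, 0.000) = (-688.671, 324.891) km/h.
Magnitude = |(-688.671, 324.891)| = 761.460 km/h.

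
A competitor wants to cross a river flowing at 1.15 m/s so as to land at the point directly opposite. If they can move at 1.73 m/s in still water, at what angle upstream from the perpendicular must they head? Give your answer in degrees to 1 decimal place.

41.7°

To cancel the current, the upstream component of the competitor's velocity must equal the flow: 1.73 sin θ = 1.15.
sin θ = 1.15 / 1.73 = 0.6647.
θ = arcsin(0.6647) = 41.662°.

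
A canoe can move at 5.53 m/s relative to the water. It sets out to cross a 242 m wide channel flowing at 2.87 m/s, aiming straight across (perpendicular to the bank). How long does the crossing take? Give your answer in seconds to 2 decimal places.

The component of the canoe's velocity perpendicular to the bank is 5.53 m/s.
The flow acts along the bank and has no component across it.
Time = 242 / 5.530 = 43.761 s.

43.76 s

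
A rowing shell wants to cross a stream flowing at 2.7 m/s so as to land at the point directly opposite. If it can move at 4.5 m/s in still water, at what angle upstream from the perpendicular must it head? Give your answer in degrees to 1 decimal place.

To cancel the current, the upstream component of the rowing shell's velocity must equal the flow: 4.5 sin θ = 2.7.
sin θ = 2.7 / 4.5 = 0.6000.
θ = arcsin(0.6000) = 36.870°.

36.9°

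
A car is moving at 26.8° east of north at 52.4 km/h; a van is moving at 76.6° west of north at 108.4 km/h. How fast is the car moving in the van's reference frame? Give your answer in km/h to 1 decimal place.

130.9 km/h

Taking east as x and north as y: car velocity = (23.626, 46.771) km/h; van velocity = (-105.449, 25.121) km/h.
Velocity of car relative to van = (23.626, 46.771) − (-105.449, 25.121) = (129.075, 21.650) km/h.
Magnitude = |(129.075, 21.650)| = 130.878 km/h.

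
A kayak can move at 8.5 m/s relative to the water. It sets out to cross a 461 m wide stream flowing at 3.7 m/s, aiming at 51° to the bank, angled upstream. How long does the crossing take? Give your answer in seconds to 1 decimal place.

69.8 s

The component of the kayak's velocity perpendicular to the bank is 8.5 × sin 51° = 6.606 m/s.
The flow acts along the bank and has no component across it.
Time = 461 / 6.606 = 69.788 s.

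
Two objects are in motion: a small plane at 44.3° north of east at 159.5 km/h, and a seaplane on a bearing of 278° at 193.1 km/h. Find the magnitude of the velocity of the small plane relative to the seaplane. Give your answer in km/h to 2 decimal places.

316.86 km/h

Taking east as x and north as y: small plane velocity = (114.153, 111.397) km/h; seaplane velocity = (-191.221, 26.874) km/h.
Velocity of small plane relative to seaplane = (114.153, 111.397) − (-191.221, 26.874) = (305.374, 84.523) km/h.
Magnitude = |(305.374, 84.523)| = 316.855 km/h.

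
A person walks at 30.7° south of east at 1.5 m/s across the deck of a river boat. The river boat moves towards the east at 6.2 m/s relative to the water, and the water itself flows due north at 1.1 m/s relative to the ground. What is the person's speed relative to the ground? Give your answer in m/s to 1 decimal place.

In east/north components (m/s): person relative to river boat = (1.290, -0.766); river boat relative to water = (6.200, 0.000); water relative to ground = (0.000, 1.100).
Sum = (7.490, 0.334) m/s.
Speed = |(7.490, 0.334)| = 7.497 m/s.

7.5 m/s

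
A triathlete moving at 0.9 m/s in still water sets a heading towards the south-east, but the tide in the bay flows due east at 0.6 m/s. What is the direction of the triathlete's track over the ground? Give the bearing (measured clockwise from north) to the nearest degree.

Taking east as x and north as y: velocity relative to the water = (0.636, -0.636) m/s; the water relative to ground = (0.600, 0.000) m/s.
Velocity relative to ground = (0.636, -0.636) + (0.600, 0.000) = (1.236, -0.636) m/s.
Bearing = atan2(1.24, -0.64) = 117.24° clockwise from north.

117°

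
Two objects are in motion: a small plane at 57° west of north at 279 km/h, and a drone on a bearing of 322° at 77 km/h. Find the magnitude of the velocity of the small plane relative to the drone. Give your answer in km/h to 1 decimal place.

207.7 km/h

Taking east as x and north as y: small plane velocity = (-233.989, 151.954) km/h; drone velocity = (-47.406, 60.677) km/h.
Velocity of small plane relative to drone = (-233.989, 151.954) − (-47.406, 60.677) = (-186.583, 91.277) km/h.
Magnitude = |(-186.583, 91.277)| = 207.713 km/h.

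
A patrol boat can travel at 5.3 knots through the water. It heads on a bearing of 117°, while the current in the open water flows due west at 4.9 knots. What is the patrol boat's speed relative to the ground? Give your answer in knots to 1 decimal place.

Taking east as x and north as y: velocity relative to the water = (4.722, -2.406) knots; the water relative to ground = (-4.900, 0.000) knots.
Velocity relative to ground = (4.722, -2.406) + (-4.900, 0.000) = (-0.178, -2.406) knots.
Speed = |(-0.178, -2.406)| = 2.413 knots.

2.4 knots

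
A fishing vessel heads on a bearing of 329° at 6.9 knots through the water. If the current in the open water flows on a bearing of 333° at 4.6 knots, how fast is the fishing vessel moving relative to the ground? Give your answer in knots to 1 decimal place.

Taking east as x and north as y: velocity relative to the water = (-3.554, 5.914) knots; the water relative to ground = (-2.088, 4.099) knots.
Velocity relative to ground = (-3.554, 5.914) + (-2.088, 4.099) = (-5.642, 10.013) knots.
Speed = |(-5.642, 10.013)| = 11.493 knots.

11.5 knots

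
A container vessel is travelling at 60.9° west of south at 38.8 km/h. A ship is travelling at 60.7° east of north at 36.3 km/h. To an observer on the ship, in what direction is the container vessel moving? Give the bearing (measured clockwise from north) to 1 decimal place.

Taking east as x and north as y: container vessel velocity = (-33.902, -18.870) km/h; ship velocity = (31.656, 17.765) km/h.
Velocity of container vessel relative to ship = (-33.902, -18.870) − (31.656, 17.765) = (-65.558, -36.634) km/h.
Bearing = atan2(-65.56, -36.63) = 240.80° clockwise from north.

240.8°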